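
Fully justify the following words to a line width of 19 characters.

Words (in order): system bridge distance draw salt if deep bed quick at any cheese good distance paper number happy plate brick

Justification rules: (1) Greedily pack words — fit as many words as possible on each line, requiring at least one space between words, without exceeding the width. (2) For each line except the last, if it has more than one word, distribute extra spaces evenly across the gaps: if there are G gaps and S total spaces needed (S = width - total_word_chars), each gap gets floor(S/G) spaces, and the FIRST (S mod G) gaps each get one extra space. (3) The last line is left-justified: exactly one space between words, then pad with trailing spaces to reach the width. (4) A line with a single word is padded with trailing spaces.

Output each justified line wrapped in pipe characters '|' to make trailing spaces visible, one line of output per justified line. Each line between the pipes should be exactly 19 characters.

Answer: |system       bridge|
|distance  draw salt|
|if  deep  bed quick|
|at  any cheese good|
|distance      paper|
|number  happy plate|
|brick              |

Derivation:
Line 1: ['system', 'bridge'] (min_width=13, slack=6)
Line 2: ['distance', 'draw', 'salt'] (min_width=18, slack=1)
Line 3: ['if', 'deep', 'bed', 'quick'] (min_width=17, slack=2)
Line 4: ['at', 'any', 'cheese', 'good'] (min_width=18, slack=1)
Line 5: ['distance', 'paper'] (min_width=14, slack=5)
Line 6: ['number', 'happy', 'plate'] (min_width=18, slack=1)
Line 7: ['brick'] (min_width=5, slack=14)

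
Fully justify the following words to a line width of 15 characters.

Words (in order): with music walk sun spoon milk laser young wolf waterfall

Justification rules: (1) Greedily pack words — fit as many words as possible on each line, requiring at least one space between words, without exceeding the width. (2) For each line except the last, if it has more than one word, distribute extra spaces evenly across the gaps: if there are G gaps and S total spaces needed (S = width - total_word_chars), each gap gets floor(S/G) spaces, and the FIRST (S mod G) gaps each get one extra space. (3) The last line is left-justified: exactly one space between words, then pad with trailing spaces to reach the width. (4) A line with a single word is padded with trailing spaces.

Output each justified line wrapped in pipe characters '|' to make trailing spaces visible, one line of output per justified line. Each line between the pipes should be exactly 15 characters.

Answer: |with music walk|
|sun  spoon milk|
|laser     young|
|wolf waterfall |

Derivation:
Line 1: ['with', 'music', 'walk'] (min_width=15, slack=0)
Line 2: ['sun', 'spoon', 'milk'] (min_width=14, slack=1)
Line 3: ['laser', 'young'] (min_width=11, slack=4)
Line 4: ['wolf', 'waterfall'] (min_width=14, slack=1)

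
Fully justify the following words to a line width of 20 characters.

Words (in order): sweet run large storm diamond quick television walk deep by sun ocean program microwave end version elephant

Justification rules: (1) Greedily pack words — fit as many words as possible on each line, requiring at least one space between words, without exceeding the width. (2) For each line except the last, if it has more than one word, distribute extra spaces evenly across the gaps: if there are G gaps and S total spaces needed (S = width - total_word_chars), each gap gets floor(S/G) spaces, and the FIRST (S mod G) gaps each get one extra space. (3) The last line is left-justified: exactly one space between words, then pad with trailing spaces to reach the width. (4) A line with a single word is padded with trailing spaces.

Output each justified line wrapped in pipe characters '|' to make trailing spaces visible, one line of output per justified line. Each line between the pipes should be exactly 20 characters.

Answer: |sweet    run   large|
|storm  diamond quick|
|television walk deep|
|by sun ocean program|
|microwave        end|
|version elephant    |

Derivation:
Line 1: ['sweet', 'run', 'large'] (min_width=15, slack=5)
Line 2: ['storm', 'diamond', 'quick'] (min_width=19, slack=1)
Line 3: ['television', 'walk', 'deep'] (min_width=20, slack=0)
Line 4: ['by', 'sun', 'ocean', 'program'] (min_width=20, slack=0)
Line 5: ['microwave', 'end'] (min_width=13, slack=7)
Line 6: ['version', 'elephant'] (min_width=16, slack=4)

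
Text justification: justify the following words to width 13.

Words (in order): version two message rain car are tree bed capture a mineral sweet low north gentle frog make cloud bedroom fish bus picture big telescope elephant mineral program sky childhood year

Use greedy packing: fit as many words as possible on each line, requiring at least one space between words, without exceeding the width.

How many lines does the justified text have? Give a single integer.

Line 1: ['version', 'two'] (min_width=11, slack=2)
Line 2: ['message', 'rain'] (min_width=12, slack=1)
Line 3: ['car', 'are', 'tree'] (min_width=12, slack=1)
Line 4: ['bed', 'capture', 'a'] (min_width=13, slack=0)
Line 5: ['mineral', 'sweet'] (min_width=13, slack=0)
Line 6: ['low', 'north'] (min_width=9, slack=4)
Line 7: ['gentle', 'frog'] (min_width=11, slack=2)
Line 8: ['make', 'cloud'] (min_width=10, slack=3)
Line 9: ['bedroom', 'fish'] (min_width=12, slack=1)
Line 10: ['bus', 'picture'] (min_width=11, slack=2)
Line 11: ['big', 'telescope'] (min_width=13, slack=0)
Line 12: ['elephant'] (min_width=8, slack=5)
Line 13: ['mineral'] (min_width=7, slack=6)
Line 14: ['program', 'sky'] (min_width=11, slack=2)
Line 15: ['childhood'] (min_width=9, slack=4)
Line 16: ['year'] (min_width=4, slack=9)
Total lines: 16

Answer: 16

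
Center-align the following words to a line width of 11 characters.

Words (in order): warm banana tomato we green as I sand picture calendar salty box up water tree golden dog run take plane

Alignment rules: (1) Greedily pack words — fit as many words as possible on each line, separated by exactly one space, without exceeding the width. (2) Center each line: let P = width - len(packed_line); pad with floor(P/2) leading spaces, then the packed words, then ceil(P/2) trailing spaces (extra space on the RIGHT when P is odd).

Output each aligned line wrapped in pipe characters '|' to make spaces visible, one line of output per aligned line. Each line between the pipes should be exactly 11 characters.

Answer: |warm banana|
| tomato we |
|green as I |
|   sand    |
|  picture  |
| calendar  |
| salty box |
| up water  |
|tree golden|
|  dog run  |
|take plane |

Derivation:
Line 1: ['warm', 'banana'] (min_width=11, slack=0)
Line 2: ['tomato', 'we'] (min_width=9, slack=2)
Line 3: ['green', 'as', 'I'] (min_width=10, slack=1)
Line 4: ['sand'] (min_width=4, slack=7)
Line 5: ['picture'] (min_width=7, slack=4)
Line 6: ['calendar'] (min_width=8, slack=3)
Line 7: ['salty', 'box'] (min_width=9, slack=2)
Line 8: ['up', 'water'] (min_width=8, slack=3)
Line 9: ['tree', 'golden'] (min_width=11, slack=0)
Line 10: ['dog', 'run'] (min_width=7, slack=4)
Line 11: ['take', 'plane'] (min_width=10, slack=1)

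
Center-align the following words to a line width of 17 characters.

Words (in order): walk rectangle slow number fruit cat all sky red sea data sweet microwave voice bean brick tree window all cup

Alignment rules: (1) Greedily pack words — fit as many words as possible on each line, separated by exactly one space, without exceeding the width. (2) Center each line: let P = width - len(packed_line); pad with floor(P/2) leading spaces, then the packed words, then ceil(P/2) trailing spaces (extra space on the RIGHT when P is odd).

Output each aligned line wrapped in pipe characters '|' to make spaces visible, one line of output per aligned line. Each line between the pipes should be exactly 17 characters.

Line 1: ['walk', 'rectangle'] (min_width=14, slack=3)
Line 2: ['slow', 'number', 'fruit'] (min_width=17, slack=0)
Line 3: ['cat', 'all', 'sky', 'red'] (min_width=15, slack=2)
Line 4: ['sea', 'data', 'sweet'] (min_width=14, slack=3)
Line 5: ['microwave', 'voice'] (min_width=15, slack=2)
Line 6: ['bean', 'brick', 'tree'] (min_width=15, slack=2)
Line 7: ['window', 'all', 'cup'] (min_width=14, slack=3)

Answer: | walk rectangle  |
|slow number fruit|
| cat all sky red |
| sea data sweet  |
| microwave voice |
| bean brick tree |
| window all cup  |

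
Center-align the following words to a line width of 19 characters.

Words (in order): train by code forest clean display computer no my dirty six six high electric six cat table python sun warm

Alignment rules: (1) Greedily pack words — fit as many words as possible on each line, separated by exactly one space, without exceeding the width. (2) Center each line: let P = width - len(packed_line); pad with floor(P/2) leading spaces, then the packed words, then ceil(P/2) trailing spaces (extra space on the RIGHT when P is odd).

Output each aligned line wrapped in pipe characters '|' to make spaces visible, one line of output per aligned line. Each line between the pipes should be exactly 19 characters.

Line 1: ['train', 'by', 'code'] (min_width=13, slack=6)
Line 2: ['forest', 'clean'] (min_width=12, slack=7)
Line 3: ['display', 'computer', 'no'] (min_width=19, slack=0)
Line 4: ['my', 'dirty', 'six', 'six'] (min_width=16, slack=3)
Line 5: ['high', 'electric', 'six'] (min_width=17, slack=2)
Line 6: ['cat', 'table', 'python'] (min_width=16, slack=3)
Line 7: ['sun', 'warm'] (min_width=8, slack=11)

Answer: |   train by code   |
|   forest clean    |
|display computer no|
| my dirty six six  |
| high electric six |
| cat table python  |
|     sun warm      |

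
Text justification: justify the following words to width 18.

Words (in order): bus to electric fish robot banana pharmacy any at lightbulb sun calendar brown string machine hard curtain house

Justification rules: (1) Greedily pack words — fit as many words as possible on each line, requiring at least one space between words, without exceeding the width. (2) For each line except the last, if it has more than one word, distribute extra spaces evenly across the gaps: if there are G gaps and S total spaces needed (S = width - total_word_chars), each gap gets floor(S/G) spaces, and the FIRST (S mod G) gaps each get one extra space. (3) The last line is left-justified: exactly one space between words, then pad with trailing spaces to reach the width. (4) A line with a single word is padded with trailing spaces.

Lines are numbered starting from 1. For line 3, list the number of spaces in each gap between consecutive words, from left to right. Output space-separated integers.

Answer: 3 2

Derivation:
Line 1: ['bus', 'to', 'electric'] (min_width=15, slack=3)
Line 2: ['fish', 'robot', 'banana'] (min_width=17, slack=1)
Line 3: ['pharmacy', 'any', 'at'] (min_width=15, slack=3)
Line 4: ['lightbulb', 'sun'] (min_width=13, slack=5)
Line 5: ['calendar', 'brown'] (min_width=14, slack=4)
Line 6: ['string', 'machine'] (min_width=14, slack=4)
Line 7: ['hard', 'curtain', 'house'] (min_width=18, slack=0)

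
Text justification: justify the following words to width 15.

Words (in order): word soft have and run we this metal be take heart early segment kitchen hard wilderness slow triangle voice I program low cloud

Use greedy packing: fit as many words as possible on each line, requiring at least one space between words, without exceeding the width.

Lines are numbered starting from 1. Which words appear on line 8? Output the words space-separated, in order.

Answer: voice I program

Derivation:
Line 1: ['word', 'soft', 'have'] (min_width=14, slack=1)
Line 2: ['and', 'run', 'we', 'this'] (min_width=15, slack=0)
Line 3: ['metal', 'be', 'take'] (min_width=13, slack=2)
Line 4: ['heart', 'early'] (min_width=11, slack=4)
Line 5: ['segment', 'kitchen'] (min_width=15, slack=0)
Line 6: ['hard', 'wilderness'] (min_width=15, slack=0)
Line 7: ['slow', 'triangle'] (min_width=13, slack=2)
Line 8: ['voice', 'I', 'program'] (min_width=15, slack=0)
Line 9: ['low', 'cloud'] (min_width=9, slack=6)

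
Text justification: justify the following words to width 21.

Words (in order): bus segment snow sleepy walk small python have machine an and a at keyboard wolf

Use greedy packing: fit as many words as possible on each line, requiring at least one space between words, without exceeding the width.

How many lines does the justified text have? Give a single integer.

Answer: 5

Derivation:
Line 1: ['bus', 'segment', 'snow'] (min_width=16, slack=5)
Line 2: ['sleepy', 'walk', 'small'] (min_width=17, slack=4)
Line 3: ['python', 'have', 'machine'] (min_width=19, slack=2)
Line 4: ['an', 'and', 'a', 'at', 'keyboard'] (min_width=20, slack=1)
Line 5: ['wolf'] (min_width=4, slack=17)
Total lines: 5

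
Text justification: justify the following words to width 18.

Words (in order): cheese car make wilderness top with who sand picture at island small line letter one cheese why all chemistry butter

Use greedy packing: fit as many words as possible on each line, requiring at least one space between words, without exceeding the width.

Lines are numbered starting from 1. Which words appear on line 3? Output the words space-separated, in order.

Line 1: ['cheese', 'car', 'make'] (min_width=15, slack=3)
Line 2: ['wilderness', 'top'] (min_width=14, slack=4)
Line 3: ['with', 'who', 'sand'] (min_width=13, slack=5)
Line 4: ['picture', 'at', 'island'] (min_width=17, slack=1)
Line 5: ['small', 'line', 'letter'] (min_width=17, slack=1)
Line 6: ['one', 'cheese', 'why', 'all'] (min_width=18, slack=0)
Line 7: ['chemistry', 'butter'] (min_width=16, slack=2)

Answer: with who sand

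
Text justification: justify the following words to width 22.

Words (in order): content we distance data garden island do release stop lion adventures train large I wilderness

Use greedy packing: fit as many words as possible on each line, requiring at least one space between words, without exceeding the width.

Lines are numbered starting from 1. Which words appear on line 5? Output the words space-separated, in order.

Line 1: ['content', 'we', 'distance'] (min_width=19, slack=3)
Line 2: ['data', 'garden', 'island', 'do'] (min_width=21, slack=1)
Line 3: ['release', 'stop', 'lion'] (min_width=17, slack=5)
Line 4: ['adventures', 'train', 'large'] (min_width=22, slack=0)
Line 5: ['I', 'wilderness'] (min_width=12, slack=10)

Answer: I wilderness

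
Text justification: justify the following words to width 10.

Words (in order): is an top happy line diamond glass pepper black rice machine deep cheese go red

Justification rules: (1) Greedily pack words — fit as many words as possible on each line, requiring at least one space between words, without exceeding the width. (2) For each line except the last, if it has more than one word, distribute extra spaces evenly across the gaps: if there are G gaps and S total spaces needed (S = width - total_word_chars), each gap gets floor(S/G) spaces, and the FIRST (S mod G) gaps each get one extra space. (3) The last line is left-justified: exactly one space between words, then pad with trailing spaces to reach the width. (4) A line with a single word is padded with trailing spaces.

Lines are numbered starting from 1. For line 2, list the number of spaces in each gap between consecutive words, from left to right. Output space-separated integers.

Answer: 1

Derivation:
Line 1: ['is', 'an', 'top'] (min_width=9, slack=1)
Line 2: ['happy', 'line'] (min_width=10, slack=0)
Line 3: ['diamond'] (min_width=7, slack=3)
Line 4: ['glass'] (min_width=5, slack=5)
Line 5: ['pepper'] (min_width=6, slack=4)
Line 6: ['black', 'rice'] (min_width=10, slack=0)
Line 7: ['machine'] (min_width=7, slack=3)
Line 8: ['deep'] (min_width=4, slack=6)
Line 9: ['cheese', 'go'] (min_width=9, slack=1)
Line 10: ['red'] (min_width=3, slack=7)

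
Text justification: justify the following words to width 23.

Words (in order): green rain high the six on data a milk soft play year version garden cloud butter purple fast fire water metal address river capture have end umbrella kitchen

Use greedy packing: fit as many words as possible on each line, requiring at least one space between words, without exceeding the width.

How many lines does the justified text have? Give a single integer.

Line 1: ['green', 'rain', 'high', 'the', 'six'] (min_width=23, slack=0)
Line 2: ['on', 'data', 'a', 'milk', 'soft'] (min_width=19, slack=4)
Line 3: ['play', 'year', 'version'] (min_width=17, slack=6)
Line 4: ['garden', 'cloud', 'butter'] (min_width=19, slack=4)
Line 5: ['purple', 'fast', 'fire', 'water'] (min_width=22, slack=1)
Line 6: ['metal', 'address', 'river'] (min_width=19, slack=4)
Line 7: ['capture', 'have', 'end'] (min_width=16, slack=7)
Line 8: ['umbrella', 'kitchen'] (min_width=16, slack=7)
Total lines: 8

Answer: 8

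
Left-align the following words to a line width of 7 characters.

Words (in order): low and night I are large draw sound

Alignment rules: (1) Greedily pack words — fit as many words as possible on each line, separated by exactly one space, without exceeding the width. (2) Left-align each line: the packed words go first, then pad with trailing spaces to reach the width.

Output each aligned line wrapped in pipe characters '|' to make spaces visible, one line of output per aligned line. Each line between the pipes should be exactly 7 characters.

Line 1: ['low', 'and'] (min_width=7, slack=0)
Line 2: ['night', 'I'] (min_width=7, slack=0)
Line 3: ['are'] (min_width=3, slack=4)
Line 4: ['large'] (min_width=5, slack=2)
Line 5: ['draw'] (min_width=4, slack=3)
Line 6: ['sound'] (min_width=5, slack=2)

Answer: |low and|
|night I|
|are    |
|large  |
|draw   |
|sound  |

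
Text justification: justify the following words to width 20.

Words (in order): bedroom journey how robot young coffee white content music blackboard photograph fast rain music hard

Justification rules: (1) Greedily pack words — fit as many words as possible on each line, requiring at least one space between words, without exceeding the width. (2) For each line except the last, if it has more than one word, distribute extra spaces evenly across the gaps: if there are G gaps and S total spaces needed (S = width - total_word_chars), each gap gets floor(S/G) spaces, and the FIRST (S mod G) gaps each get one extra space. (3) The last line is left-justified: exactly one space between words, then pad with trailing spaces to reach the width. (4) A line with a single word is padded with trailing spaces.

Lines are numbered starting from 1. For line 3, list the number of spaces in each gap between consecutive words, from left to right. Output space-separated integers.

Line 1: ['bedroom', 'journey', 'how'] (min_width=19, slack=1)
Line 2: ['robot', 'young', 'coffee'] (min_width=18, slack=2)
Line 3: ['white', 'content', 'music'] (min_width=19, slack=1)
Line 4: ['blackboard'] (min_width=10, slack=10)
Line 5: ['photograph', 'fast', 'rain'] (min_width=20, slack=0)
Line 6: ['music', 'hard'] (min_width=10, slack=10)

Answer: 2 1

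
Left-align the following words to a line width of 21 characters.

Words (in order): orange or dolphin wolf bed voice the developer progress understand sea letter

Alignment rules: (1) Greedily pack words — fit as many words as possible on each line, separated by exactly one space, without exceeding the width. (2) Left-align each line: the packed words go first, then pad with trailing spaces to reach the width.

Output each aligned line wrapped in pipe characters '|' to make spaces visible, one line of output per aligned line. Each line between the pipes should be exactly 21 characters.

Answer: |orange or dolphin    |
|wolf bed voice the   |
|developer progress   |
|understand sea letter|

Derivation:
Line 1: ['orange', 'or', 'dolphin'] (min_width=17, slack=4)
Line 2: ['wolf', 'bed', 'voice', 'the'] (min_width=18, slack=3)
Line 3: ['developer', 'progress'] (min_width=18, slack=3)
Line 4: ['understand', 'sea', 'letter'] (min_width=21, slack=0)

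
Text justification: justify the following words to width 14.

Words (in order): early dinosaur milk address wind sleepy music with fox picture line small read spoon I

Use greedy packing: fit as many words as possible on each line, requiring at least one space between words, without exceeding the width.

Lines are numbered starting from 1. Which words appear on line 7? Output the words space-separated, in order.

Line 1: ['early', 'dinosaur'] (min_width=14, slack=0)
Line 2: ['milk', 'address'] (min_width=12, slack=2)
Line 3: ['wind', 'sleepy'] (min_width=11, slack=3)
Line 4: ['music', 'with', 'fox'] (min_width=14, slack=0)
Line 5: ['picture', 'line'] (min_width=12, slack=2)
Line 6: ['small', 'read'] (min_width=10, slack=4)
Line 7: ['spoon', 'I'] (min_width=7, slack=7)

Answer: spoon I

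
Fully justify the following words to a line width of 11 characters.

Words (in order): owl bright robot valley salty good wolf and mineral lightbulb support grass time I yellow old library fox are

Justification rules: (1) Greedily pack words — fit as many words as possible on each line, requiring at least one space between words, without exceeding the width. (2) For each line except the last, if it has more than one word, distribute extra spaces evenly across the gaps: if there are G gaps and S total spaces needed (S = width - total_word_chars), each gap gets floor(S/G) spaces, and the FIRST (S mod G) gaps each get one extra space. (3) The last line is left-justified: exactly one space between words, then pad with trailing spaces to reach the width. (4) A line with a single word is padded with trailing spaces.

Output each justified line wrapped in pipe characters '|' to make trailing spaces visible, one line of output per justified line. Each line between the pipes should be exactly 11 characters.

Line 1: ['owl', 'bright'] (min_width=10, slack=1)
Line 2: ['robot'] (min_width=5, slack=6)
Line 3: ['valley'] (min_width=6, slack=5)
Line 4: ['salty', 'good'] (min_width=10, slack=1)
Line 5: ['wolf', 'and'] (min_width=8, slack=3)
Line 6: ['mineral'] (min_width=7, slack=4)
Line 7: ['lightbulb'] (min_width=9, slack=2)
Line 8: ['support'] (min_width=7, slack=4)
Line 9: ['grass', 'time'] (min_width=10, slack=1)
Line 10: ['I', 'yellow'] (min_width=8, slack=3)
Line 11: ['old', 'library'] (min_width=11, slack=0)
Line 12: ['fox', 'are'] (min_width=7, slack=4)

Answer: |owl  bright|
|robot      |
|valley     |
|salty  good|
|wolf    and|
|mineral    |
|lightbulb  |
|support    |
|grass  time|
|I    yellow|
|old library|
|fox are    |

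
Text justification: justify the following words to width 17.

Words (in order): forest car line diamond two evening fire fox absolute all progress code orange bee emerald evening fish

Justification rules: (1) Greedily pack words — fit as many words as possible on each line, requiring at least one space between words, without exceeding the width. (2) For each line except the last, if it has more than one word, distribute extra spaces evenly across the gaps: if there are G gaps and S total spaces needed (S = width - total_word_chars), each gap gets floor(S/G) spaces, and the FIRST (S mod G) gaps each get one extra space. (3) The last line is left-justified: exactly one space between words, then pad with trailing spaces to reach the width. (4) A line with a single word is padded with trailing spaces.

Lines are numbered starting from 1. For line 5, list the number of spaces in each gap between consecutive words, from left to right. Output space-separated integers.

Answer: 5

Derivation:
Line 1: ['forest', 'car', 'line'] (min_width=15, slack=2)
Line 2: ['diamond', 'two'] (min_width=11, slack=6)
Line 3: ['evening', 'fire', 'fox'] (min_width=16, slack=1)
Line 4: ['absolute', 'all'] (min_width=12, slack=5)
Line 5: ['progress', 'code'] (min_width=13, slack=4)
Line 6: ['orange', 'bee'] (min_width=10, slack=7)
Line 7: ['emerald', 'evening'] (min_width=15, slack=2)
Line 8: ['fish'] (min_width=4, slack=13)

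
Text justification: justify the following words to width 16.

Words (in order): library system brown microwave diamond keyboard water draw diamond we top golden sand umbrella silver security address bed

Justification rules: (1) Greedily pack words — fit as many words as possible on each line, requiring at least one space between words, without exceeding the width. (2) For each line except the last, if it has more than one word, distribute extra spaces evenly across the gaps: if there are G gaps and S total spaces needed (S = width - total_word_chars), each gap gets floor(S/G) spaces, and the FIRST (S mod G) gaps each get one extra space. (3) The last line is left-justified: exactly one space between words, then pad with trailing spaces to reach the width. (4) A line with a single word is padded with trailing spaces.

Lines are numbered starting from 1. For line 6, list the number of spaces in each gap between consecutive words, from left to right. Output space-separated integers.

Answer: 6

Derivation:
Line 1: ['library', 'system'] (min_width=14, slack=2)
Line 2: ['brown', 'microwave'] (min_width=15, slack=1)
Line 3: ['diamond', 'keyboard'] (min_width=16, slack=0)
Line 4: ['water', 'draw'] (min_width=10, slack=6)
Line 5: ['diamond', 'we', 'top'] (min_width=14, slack=2)
Line 6: ['golden', 'sand'] (min_width=11, slack=5)
Line 7: ['umbrella', 'silver'] (min_width=15, slack=1)
Line 8: ['security', 'address'] (min_width=16, slack=0)
Line 9: ['bed'] (min_width=3, slack=13)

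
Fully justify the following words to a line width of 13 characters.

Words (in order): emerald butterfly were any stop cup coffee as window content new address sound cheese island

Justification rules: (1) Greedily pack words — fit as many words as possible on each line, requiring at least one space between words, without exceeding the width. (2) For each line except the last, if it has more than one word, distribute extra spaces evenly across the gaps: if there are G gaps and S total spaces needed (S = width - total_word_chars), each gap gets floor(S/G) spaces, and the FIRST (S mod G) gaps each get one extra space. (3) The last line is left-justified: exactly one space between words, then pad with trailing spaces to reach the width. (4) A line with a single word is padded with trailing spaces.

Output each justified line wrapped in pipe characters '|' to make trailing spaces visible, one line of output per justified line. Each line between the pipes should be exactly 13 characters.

Answer: |emerald      |
|butterfly    |
|were any stop|
|cup coffee as|
|window       |
|content   new|
|address sound|
|cheese island|

Derivation:
Line 1: ['emerald'] (min_width=7, slack=6)
Line 2: ['butterfly'] (min_width=9, slack=4)
Line 3: ['were', 'any', 'stop'] (min_width=13, slack=0)
Line 4: ['cup', 'coffee', 'as'] (min_width=13, slack=0)
Line 5: ['window'] (min_width=6, slack=7)
Line 6: ['content', 'new'] (min_width=11, slack=2)
Line 7: ['address', 'sound'] (min_width=13, slack=0)
Line 8: ['cheese', 'island'] (min_width=13, slack=0)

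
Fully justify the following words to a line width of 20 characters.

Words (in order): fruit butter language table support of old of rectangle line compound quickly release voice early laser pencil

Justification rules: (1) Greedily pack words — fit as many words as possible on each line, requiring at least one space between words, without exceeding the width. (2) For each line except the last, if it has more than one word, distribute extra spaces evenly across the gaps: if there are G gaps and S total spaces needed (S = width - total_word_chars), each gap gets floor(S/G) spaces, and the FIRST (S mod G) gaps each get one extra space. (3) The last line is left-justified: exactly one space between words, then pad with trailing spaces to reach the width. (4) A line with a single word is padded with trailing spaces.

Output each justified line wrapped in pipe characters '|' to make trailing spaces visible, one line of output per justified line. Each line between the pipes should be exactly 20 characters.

Answer: |fruit         butter|
|language       table|
|support  of  old  of|
|rectangle       line|
|compound     quickly|
|release  voice early|
|laser pencil        |

Derivation:
Line 1: ['fruit', 'butter'] (min_width=12, slack=8)
Line 2: ['language', 'table'] (min_width=14, slack=6)
Line 3: ['support', 'of', 'old', 'of'] (min_width=17, slack=3)
Line 4: ['rectangle', 'line'] (min_width=14, slack=6)
Line 5: ['compound', 'quickly'] (min_width=16, slack=4)
Line 6: ['release', 'voice', 'early'] (min_width=19, slack=1)
Line 7: ['laser', 'pencil'] (min_width=12, slack=8)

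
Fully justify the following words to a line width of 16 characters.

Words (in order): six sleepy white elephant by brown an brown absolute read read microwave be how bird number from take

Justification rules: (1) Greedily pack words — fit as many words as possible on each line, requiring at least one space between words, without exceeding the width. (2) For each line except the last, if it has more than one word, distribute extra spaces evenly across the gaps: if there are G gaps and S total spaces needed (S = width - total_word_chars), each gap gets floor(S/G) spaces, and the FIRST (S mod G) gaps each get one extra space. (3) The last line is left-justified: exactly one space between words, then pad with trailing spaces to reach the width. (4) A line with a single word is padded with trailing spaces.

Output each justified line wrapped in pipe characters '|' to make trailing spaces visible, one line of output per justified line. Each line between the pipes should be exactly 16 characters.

Line 1: ['six', 'sleepy', 'white'] (min_width=16, slack=0)
Line 2: ['elephant', 'by'] (min_width=11, slack=5)
Line 3: ['brown', 'an', 'brown'] (min_width=14, slack=2)
Line 4: ['absolute', 'read'] (min_width=13, slack=3)
Line 5: ['read', 'microwave'] (min_width=14, slack=2)
Line 6: ['be', 'how', 'bird'] (min_width=11, slack=5)
Line 7: ['number', 'from', 'take'] (min_width=16, slack=0)

Answer: |six sleepy white|
|elephant      by|
|brown  an  brown|
|absolute    read|
|read   microwave|
|be    how   bird|
|number from take|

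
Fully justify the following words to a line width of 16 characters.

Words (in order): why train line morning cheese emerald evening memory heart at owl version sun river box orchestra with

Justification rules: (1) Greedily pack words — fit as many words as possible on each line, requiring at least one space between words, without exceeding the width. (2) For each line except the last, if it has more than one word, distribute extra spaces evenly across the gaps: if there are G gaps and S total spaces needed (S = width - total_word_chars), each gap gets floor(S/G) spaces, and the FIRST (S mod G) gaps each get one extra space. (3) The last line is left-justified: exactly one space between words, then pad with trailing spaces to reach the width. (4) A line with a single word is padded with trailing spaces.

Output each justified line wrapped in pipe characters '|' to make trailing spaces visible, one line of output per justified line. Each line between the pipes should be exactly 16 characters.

Answer: |why  train  line|
|morning   cheese|
|emerald  evening|
|memory  heart at|
|owl  version sun|
|river        box|
|orchestra with  |

Derivation:
Line 1: ['why', 'train', 'line'] (min_width=14, slack=2)
Line 2: ['morning', 'cheese'] (min_width=14, slack=2)
Line 3: ['emerald', 'evening'] (min_width=15, slack=1)
Line 4: ['memory', 'heart', 'at'] (min_width=15, slack=1)
Line 5: ['owl', 'version', 'sun'] (min_width=15, slack=1)
Line 6: ['river', 'box'] (min_width=9, slack=7)
Line 7: ['orchestra', 'with'] (min_width=14, slack=2)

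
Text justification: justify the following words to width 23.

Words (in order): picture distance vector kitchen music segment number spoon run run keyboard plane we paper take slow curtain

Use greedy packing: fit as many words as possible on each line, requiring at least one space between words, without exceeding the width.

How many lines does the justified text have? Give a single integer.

Line 1: ['picture', 'distance', 'vector'] (min_width=23, slack=0)
Line 2: ['kitchen', 'music', 'segment'] (min_width=21, slack=2)
Line 3: ['number', 'spoon', 'run', 'run'] (min_width=20, slack=3)
Line 4: ['keyboard', 'plane', 'we', 'paper'] (min_width=23, slack=0)
Line 5: ['take', 'slow', 'curtain'] (min_width=17, slack=6)
Total lines: 5

Answer: 5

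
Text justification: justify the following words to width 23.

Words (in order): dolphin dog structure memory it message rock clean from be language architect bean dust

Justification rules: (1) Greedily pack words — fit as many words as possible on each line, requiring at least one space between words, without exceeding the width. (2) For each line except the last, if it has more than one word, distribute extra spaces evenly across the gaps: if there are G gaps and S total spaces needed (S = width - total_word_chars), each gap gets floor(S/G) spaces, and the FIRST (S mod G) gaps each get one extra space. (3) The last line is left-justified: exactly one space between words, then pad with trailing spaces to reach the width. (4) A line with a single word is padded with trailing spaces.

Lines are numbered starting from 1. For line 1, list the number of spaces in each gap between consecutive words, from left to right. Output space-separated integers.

Line 1: ['dolphin', 'dog', 'structure'] (min_width=21, slack=2)
Line 2: ['memory', 'it', 'message', 'rock'] (min_width=22, slack=1)
Line 3: ['clean', 'from', 'be', 'language'] (min_width=22, slack=1)
Line 4: ['architect', 'bean', 'dust'] (min_width=19, slack=4)

Answer: 2 2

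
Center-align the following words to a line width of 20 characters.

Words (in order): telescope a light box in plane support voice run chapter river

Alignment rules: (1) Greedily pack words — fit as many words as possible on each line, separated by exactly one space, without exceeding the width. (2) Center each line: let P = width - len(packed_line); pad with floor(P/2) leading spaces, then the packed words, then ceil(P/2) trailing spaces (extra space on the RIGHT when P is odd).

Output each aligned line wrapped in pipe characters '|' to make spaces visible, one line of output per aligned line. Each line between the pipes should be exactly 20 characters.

Line 1: ['telescope', 'a', 'light'] (min_width=17, slack=3)
Line 2: ['box', 'in', 'plane', 'support'] (min_width=20, slack=0)
Line 3: ['voice', 'run', 'chapter'] (min_width=17, slack=3)
Line 4: ['river'] (min_width=5, slack=15)

Answer: | telescope a light  |
|box in plane support|
| voice run chapter  |
|       river        |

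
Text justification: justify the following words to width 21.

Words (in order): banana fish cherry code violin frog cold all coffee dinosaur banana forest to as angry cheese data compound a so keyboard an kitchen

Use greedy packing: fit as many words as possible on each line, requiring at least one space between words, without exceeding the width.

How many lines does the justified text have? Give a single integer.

Line 1: ['banana', 'fish', 'cherry'] (min_width=18, slack=3)
Line 2: ['code', 'violin', 'frog', 'cold'] (min_width=21, slack=0)
Line 3: ['all', 'coffee', 'dinosaur'] (min_width=19, slack=2)
Line 4: ['banana', 'forest', 'to', 'as'] (min_width=19, slack=2)
Line 5: ['angry', 'cheese', 'data'] (min_width=17, slack=4)
Line 6: ['compound', 'a', 'so'] (min_width=13, slack=8)
Line 7: ['keyboard', 'an', 'kitchen'] (min_width=19, slack=2)
Total lines: 7

Answer: 7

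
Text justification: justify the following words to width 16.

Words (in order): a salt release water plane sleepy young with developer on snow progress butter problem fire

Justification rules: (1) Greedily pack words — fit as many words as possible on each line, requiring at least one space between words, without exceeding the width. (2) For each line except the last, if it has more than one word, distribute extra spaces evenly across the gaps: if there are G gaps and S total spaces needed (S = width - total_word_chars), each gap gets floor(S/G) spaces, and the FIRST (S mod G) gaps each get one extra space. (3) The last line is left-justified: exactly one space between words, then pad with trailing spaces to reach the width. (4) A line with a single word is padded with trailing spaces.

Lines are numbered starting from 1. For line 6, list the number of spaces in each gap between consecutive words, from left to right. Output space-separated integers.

Answer: 3

Derivation:
Line 1: ['a', 'salt', 'release'] (min_width=14, slack=2)
Line 2: ['water', 'plane'] (min_width=11, slack=5)
Line 3: ['sleepy', 'young'] (min_width=12, slack=4)
Line 4: ['with', 'developer'] (min_width=14, slack=2)
Line 5: ['on', 'snow', 'progress'] (min_width=16, slack=0)
Line 6: ['butter', 'problem'] (min_width=14, slack=2)
Line 7: ['fire'] (min_width=4, slack=12)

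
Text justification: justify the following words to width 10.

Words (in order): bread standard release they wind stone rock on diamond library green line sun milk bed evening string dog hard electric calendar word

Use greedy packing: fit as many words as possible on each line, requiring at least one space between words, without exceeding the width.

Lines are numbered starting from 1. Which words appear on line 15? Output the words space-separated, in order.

Line 1: ['bread'] (min_width=5, slack=5)
Line 2: ['standard'] (min_width=8, slack=2)
Line 3: ['release'] (min_width=7, slack=3)
Line 4: ['they', 'wind'] (min_width=9, slack=1)
Line 5: ['stone', 'rock'] (min_width=10, slack=0)
Line 6: ['on', 'diamond'] (min_width=10, slack=0)
Line 7: ['library'] (min_width=7, slack=3)
Line 8: ['green', 'line'] (min_width=10, slack=0)
Line 9: ['sun', 'milk'] (min_width=8, slack=2)
Line 10: ['bed'] (min_width=3, slack=7)
Line 11: ['evening'] (min_width=7, slack=3)
Line 12: ['string', 'dog'] (min_width=10, slack=0)
Line 13: ['hard'] (min_width=4, slack=6)
Line 14: ['electric'] (min_width=8, slack=2)
Line 15: ['calendar'] (min_width=8, slack=2)
Line 16: ['word'] (min_width=4, slack=6)

Answer: calendar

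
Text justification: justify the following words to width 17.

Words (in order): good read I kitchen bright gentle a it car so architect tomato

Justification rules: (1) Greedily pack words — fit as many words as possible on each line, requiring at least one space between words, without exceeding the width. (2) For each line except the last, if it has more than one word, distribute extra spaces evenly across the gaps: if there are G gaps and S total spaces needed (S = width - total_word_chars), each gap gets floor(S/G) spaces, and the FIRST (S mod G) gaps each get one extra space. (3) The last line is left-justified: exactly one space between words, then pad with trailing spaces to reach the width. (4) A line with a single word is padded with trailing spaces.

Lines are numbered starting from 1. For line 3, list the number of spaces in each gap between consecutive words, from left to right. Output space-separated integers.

Line 1: ['good', 'read', 'I'] (min_width=11, slack=6)
Line 2: ['kitchen', 'bright'] (min_width=14, slack=3)
Line 3: ['gentle', 'a', 'it', 'car'] (min_width=15, slack=2)
Line 4: ['so', 'architect'] (min_width=12, slack=5)
Line 5: ['tomato'] (min_width=6, slack=11)

Answer: 2 2 1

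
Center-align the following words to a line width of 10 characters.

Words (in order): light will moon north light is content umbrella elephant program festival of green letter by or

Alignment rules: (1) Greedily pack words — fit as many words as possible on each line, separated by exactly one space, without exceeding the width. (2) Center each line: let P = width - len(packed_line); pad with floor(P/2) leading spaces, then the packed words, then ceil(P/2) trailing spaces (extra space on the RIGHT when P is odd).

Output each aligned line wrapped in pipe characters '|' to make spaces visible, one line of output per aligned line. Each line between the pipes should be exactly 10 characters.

Line 1: ['light', 'will'] (min_width=10, slack=0)
Line 2: ['moon', 'north'] (min_width=10, slack=0)
Line 3: ['light', 'is'] (min_width=8, slack=2)
Line 4: ['content'] (min_width=7, slack=3)
Line 5: ['umbrella'] (min_width=8, slack=2)
Line 6: ['elephant'] (min_width=8, slack=2)
Line 7: ['program'] (min_width=7, slack=3)
Line 8: ['festival'] (min_width=8, slack=2)
Line 9: ['of', 'green'] (min_width=8, slack=2)
Line 10: ['letter', 'by'] (min_width=9, slack=1)
Line 11: ['or'] (min_width=2, slack=8)

Answer: |light will|
|moon north|
| light is |
| content  |
| umbrella |
| elephant |
| program  |
| festival |
| of green |
|letter by |
|    or    |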